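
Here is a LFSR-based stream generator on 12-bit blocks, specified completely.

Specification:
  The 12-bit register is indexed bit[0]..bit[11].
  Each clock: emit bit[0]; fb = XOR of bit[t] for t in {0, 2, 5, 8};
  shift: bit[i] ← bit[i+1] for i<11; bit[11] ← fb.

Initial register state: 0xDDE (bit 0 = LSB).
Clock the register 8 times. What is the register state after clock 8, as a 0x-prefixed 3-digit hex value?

0x6AD

reg_0 = 0xDDE
clock 1: out=0, reg = 0x6EF
clock 2: out=1, reg = 0xB77
clock 3: out=1, reg = 0x5BB
clock 4: out=1, reg = 0xADD
clock 5: out=1, reg = 0x56E
clock 6: out=0, reg = 0xAB7
clock 7: out=1, reg = 0xD5B
clock 8: out=1, reg = 0x6AD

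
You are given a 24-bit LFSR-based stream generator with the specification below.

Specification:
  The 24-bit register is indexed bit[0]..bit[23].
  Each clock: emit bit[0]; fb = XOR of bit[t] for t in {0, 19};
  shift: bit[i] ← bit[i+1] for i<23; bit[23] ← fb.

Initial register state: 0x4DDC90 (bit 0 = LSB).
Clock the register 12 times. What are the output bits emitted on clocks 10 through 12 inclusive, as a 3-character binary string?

reg_0 = 0x4DDC90
clock 1: out=0, reg = 0xA6EE48
clock 2: out=0, reg = 0x537724
clock 3: out=0, reg = 0x29BB92
clock 4: out=0, reg = 0x94DDC9
clock 5: out=1, reg = 0xCA6EE4
clock 6: out=0, reg = 0xE53772
clock 7: out=0, reg = 0x729BB9
clock 8: out=1, reg = 0xB94DDC
clock 9: out=0, reg = 0xDCA6EE
clock 10: out=0, reg = 0xEE5377
clock 11: out=1, reg = 0x7729BB
clock 12: out=1, reg = 0xBB94DD

011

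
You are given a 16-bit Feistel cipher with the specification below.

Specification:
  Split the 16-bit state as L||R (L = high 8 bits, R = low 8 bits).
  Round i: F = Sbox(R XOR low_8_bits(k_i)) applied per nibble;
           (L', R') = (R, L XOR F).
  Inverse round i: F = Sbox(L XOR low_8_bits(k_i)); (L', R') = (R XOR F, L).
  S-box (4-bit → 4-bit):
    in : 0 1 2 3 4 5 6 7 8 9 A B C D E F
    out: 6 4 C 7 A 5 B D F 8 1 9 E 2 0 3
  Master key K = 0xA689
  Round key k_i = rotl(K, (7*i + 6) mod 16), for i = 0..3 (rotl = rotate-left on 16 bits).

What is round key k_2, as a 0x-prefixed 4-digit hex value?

K = 0xA689
k_0 = rotl(K, (7*0+6) mod 16) = rotl(K, 6) = 0xA269
k_1 = rotl(K, (7*1+6) mod 16) = rotl(K, 13) = 0x34D1
k_2 = rotl(K, (7*2+6) mod 16) = rotl(K, 4) = 0x689A

0x689A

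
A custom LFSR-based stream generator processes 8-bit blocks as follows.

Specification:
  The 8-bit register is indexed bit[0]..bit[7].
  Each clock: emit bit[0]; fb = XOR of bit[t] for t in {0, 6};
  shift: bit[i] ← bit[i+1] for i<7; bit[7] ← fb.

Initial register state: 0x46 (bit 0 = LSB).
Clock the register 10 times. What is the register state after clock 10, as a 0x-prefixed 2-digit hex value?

0x3A

reg_0 = 0x46
clock 1: out=0, reg = 0xA3
clock 2: out=1, reg = 0xD1
clock 3: out=1, reg = 0x68
clock 4: out=0, reg = 0xB4
clock 5: out=0, reg = 0x5A
clock 6: out=0, reg = 0xAD
clock 7: out=1, reg = 0xD6
clock 8: out=0, reg = 0xEB
clock 9: out=1, reg = 0x75
clock 10: out=1, reg = 0x3A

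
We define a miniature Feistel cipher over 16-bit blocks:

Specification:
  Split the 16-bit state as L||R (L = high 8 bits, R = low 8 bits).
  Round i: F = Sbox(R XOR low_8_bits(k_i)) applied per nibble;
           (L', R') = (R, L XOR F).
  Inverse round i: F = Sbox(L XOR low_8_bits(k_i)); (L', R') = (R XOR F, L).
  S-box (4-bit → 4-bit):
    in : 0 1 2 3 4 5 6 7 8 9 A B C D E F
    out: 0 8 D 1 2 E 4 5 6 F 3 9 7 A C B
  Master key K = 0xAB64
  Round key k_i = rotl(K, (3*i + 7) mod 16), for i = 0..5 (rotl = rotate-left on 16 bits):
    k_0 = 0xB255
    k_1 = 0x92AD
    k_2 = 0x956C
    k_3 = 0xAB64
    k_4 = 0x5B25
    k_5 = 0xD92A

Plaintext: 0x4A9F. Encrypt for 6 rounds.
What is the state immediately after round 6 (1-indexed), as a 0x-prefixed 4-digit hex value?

s_0 = plaintext = 0x4A9F
s_1 = Round(s_0, k_0) = 0x9F39
s_2 = Round(s_1, k_1) = 0x396D
s_3 = Round(s_2, k_2) = 0x6D31
s_4 = Round(s_3, k_3) = 0x3183
s_5 = Round(s_4, k_4) = 0x8305
s_6 = Round(s_5, k_5) = 0x0558

0x0558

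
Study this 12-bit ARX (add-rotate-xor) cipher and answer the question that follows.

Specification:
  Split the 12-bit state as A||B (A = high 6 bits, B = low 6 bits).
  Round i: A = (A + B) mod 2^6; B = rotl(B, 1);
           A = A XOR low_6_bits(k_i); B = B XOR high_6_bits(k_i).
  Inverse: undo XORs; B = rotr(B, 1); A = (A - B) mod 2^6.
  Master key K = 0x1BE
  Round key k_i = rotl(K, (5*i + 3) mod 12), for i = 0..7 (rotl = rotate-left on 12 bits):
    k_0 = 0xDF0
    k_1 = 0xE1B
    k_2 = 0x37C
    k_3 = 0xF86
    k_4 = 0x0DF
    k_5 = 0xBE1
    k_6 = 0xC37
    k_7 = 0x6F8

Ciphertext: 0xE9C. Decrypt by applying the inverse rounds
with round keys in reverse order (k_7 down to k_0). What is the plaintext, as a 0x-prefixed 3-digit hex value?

0xFA7

s_0 = ciphertext = 0xE9C
s_1 = InvRound(s_0, k_7) = 0x7E3
s_2 = InvRound(s_1, k_6) = 0xFE9
s_3 = InvRound(s_2, k_5) = 0x6C3
s_4 = InvRound(s_3, k_4) = 0x100
s_5 = InvRound(s_4, k_3) = 0x8DF
s_6 = InvRound(s_5, k_2) = 0x589
s_7 = InvRound(s_6, k_1) = 0x578
s_8 = InvRound(s_7, k_0) = 0xFA7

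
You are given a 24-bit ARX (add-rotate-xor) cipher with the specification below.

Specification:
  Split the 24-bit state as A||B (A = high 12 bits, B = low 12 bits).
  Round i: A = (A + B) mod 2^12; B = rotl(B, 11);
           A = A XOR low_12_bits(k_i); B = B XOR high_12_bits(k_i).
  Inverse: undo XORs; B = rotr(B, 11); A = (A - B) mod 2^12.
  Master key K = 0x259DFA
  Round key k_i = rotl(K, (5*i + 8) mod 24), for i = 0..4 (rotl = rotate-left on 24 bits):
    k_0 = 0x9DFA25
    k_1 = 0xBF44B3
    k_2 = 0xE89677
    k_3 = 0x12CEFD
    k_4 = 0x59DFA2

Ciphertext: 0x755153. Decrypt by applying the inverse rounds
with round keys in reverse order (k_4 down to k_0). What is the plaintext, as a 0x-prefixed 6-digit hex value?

s_0 = ciphertext = 0x755153
s_1 = InvRound(s_0, k_4) = 0xF5B99C
s_2 = InvRound(s_1, k_3) = 0x045161
s_3 = InvRound(s_2, k_2) = 0x661FD1
s_4 = InvRound(s_3, k_1) = 0xA8884A
s_5 = InvRound(s_4, k_0) = 0xD8332A

0xD8332A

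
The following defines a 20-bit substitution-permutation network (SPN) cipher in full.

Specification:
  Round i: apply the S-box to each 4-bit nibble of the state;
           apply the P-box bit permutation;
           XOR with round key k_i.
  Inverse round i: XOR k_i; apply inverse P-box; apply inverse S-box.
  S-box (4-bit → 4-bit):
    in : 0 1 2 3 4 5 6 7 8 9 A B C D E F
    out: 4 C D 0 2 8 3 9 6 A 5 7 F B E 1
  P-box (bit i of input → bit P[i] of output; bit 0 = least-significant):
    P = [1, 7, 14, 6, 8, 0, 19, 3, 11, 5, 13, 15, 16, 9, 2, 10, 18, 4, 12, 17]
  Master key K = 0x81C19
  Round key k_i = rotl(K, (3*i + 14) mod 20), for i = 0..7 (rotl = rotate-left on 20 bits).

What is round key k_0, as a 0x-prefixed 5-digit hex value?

K = 0x81C19
k_0 = rotl(K, (3*0+14) mod 20) = rotl(K, 14) = 0x66070

0x66070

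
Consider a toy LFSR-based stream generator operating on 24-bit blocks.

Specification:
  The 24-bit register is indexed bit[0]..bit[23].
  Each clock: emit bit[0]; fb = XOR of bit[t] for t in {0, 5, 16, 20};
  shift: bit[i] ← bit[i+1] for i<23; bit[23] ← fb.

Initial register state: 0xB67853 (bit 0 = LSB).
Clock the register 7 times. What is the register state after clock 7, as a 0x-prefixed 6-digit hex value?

reg_0 = 0xB67853
clock 1: out=1, reg = 0x5B3C29
clock 2: out=1, reg = 0x2D9E14
clock 3: out=0, reg = 0x96CF0A
clock 4: out=0, reg = 0xCB6785
clock 5: out=1, reg = 0x65B3C2
clock 6: out=0, reg = 0xB2D9E1
clock 7: out=1, reg = 0xD96CF0

0xD96CF0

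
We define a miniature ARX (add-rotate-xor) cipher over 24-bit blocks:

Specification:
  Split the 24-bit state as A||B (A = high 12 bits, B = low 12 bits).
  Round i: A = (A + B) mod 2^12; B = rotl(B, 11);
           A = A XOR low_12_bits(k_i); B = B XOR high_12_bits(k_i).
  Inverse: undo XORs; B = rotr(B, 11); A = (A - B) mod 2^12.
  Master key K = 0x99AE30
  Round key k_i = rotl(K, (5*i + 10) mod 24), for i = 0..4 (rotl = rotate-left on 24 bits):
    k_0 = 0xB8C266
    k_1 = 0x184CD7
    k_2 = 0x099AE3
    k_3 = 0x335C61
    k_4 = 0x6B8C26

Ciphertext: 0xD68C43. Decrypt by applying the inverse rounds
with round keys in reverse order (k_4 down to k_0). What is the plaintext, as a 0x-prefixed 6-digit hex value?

s_0 = ciphertext = 0xD68C43
s_1 = InvRound(s_0, k_4) = 0xB575F7
s_2 = InvRound(s_1, k_3) = 0x9B2D84
s_3 = InvRound(s_2, k_2) = 0x916A3B
s_4 = InvRound(s_3, k_1) = 0xE4277F
s_5 = InvRound(s_4, k_0) = 0x23D9E7

0x23D9E7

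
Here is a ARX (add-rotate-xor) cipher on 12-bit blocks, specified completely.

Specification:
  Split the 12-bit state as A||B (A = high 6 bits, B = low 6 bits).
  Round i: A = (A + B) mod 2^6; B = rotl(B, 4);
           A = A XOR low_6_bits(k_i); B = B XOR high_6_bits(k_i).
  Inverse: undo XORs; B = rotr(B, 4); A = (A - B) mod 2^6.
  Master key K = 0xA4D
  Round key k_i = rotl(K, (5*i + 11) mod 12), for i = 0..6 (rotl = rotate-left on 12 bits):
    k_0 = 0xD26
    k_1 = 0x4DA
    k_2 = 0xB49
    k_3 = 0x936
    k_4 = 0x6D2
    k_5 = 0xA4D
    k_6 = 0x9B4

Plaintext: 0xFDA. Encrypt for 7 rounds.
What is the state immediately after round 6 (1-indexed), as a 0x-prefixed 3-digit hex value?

s_0 = plaintext = 0xFDA
s_1 = Round(s_0, k_0) = 0xFD2
s_2 = Round(s_1, k_1) = 0x2F7
s_3 = Round(s_2, k_2) = 0x2D0
s_4 = Round(s_3, k_3) = 0xB60
s_5 = Round(s_4, k_4) = 0x7D3
s_6 = Round(s_5, k_5) = 0xFDD
s_7 = Round(s_6, k_6) = 0xA31

0xFDD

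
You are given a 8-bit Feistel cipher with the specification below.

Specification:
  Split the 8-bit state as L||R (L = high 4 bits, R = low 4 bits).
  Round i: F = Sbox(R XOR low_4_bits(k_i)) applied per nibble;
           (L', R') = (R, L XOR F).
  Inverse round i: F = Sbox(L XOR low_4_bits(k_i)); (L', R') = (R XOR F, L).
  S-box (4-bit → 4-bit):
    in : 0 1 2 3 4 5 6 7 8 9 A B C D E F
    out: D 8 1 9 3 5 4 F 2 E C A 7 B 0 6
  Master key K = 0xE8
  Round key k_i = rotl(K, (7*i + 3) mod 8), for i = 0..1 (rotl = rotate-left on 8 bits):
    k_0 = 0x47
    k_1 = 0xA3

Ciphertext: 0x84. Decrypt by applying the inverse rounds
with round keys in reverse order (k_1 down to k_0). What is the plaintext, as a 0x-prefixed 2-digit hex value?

0x6E

s_0 = ciphertext = 0x84
s_1 = InvRound(s_0, k_1) = 0xE8
s_2 = InvRound(s_1, k_0) = 0x6E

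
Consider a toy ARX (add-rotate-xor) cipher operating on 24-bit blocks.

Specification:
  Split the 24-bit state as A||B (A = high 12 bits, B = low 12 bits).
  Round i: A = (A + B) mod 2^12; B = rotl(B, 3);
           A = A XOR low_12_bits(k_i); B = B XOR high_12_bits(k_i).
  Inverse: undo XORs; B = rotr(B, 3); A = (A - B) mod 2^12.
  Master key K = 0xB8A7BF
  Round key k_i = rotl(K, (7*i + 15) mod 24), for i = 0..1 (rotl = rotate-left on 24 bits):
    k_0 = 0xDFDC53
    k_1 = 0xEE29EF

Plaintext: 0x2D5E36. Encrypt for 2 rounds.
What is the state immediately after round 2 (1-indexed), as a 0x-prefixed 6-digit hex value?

0x04DCB4

s_0 = plaintext = 0x2D5E36
s_1 = Round(s_0, k_0) = 0xD58C4A
s_2 = Round(s_1, k_1) = 0x04DCB4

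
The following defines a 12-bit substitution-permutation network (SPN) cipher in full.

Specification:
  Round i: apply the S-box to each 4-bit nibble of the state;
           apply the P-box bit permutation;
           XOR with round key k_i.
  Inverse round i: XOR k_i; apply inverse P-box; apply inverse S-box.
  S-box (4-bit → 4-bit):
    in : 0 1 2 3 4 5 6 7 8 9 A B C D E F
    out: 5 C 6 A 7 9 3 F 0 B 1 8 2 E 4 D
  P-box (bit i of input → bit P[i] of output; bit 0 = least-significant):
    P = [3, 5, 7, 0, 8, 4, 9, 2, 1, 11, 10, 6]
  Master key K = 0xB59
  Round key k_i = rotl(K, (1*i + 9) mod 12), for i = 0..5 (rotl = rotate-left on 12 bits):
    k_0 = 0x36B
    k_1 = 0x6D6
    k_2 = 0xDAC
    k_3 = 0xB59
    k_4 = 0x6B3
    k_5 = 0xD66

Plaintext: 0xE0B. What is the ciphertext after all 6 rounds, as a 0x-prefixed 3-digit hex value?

s_0 = plaintext = 0xE0B
s_1 = Round(s_0, k_0) = 0x46A
s_2 = Round(s_1, k_1) = 0xBCC
s_3 = Round(s_2, k_2) = 0xDDC
s_4 = Round(s_3, k_3) = 0x52D
s_5 = Round(s_4, k_4) = 0x440
s_6 = Round(s_5, k_5) = 0x2FC

0x2FC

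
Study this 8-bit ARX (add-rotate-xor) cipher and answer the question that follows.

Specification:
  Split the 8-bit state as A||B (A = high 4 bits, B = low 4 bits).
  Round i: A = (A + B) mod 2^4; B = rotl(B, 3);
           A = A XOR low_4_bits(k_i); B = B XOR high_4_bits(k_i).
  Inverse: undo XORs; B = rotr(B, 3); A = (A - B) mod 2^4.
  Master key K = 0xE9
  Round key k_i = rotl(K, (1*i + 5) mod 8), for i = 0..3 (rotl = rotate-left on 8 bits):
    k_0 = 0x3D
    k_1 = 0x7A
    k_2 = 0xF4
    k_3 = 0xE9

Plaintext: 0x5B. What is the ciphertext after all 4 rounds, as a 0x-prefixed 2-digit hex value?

s_0 = plaintext = 0x5B
s_1 = Round(s_0, k_0) = 0xDE
s_2 = Round(s_1, k_1) = 0x10
s_3 = Round(s_2, k_2) = 0x5F
s_4 = Round(s_3, k_3) = 0xD1

0xD1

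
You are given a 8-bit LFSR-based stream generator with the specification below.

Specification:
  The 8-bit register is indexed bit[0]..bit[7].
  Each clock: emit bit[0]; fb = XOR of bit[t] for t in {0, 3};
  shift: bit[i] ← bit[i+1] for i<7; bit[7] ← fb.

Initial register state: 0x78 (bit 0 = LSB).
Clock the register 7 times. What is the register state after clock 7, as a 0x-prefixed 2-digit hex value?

reg_0 = 0x78
clock 1: out=0, reg = 0xBC
clock 2: out=0, reg = 0xDE
clock 3: out=0, reg = 0xEF
clock 4: out=1, reg = 0x77
clock 5: out=1, reg = 0xBB
clock 6: out=1, reg = 0x5D
clock 7: out=1, reg = 0x2E

0x2E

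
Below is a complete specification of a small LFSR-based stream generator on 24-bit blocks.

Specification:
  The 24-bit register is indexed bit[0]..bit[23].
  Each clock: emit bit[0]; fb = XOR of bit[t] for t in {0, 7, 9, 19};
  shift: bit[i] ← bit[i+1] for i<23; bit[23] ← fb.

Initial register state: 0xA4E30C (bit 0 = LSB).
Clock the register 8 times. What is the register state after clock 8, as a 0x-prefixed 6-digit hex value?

0x4FA4E3

reg_0 = 0xA4E30C
clock 1: out=0, reg = 0xD27186
clock 2: out=0, reg = 0xE938C3
clock 3: out=1, reg = 0xF49C61
clock 4: out=1, reg = 0xFA4E30
clock 5: out=0, reg = 0x7D2718
clock 6: out=0, reg = 0x3E938C
clock 7: out=0, reg = 0x9F49C6
clock 8: out=0, reg = 0x4FA4E3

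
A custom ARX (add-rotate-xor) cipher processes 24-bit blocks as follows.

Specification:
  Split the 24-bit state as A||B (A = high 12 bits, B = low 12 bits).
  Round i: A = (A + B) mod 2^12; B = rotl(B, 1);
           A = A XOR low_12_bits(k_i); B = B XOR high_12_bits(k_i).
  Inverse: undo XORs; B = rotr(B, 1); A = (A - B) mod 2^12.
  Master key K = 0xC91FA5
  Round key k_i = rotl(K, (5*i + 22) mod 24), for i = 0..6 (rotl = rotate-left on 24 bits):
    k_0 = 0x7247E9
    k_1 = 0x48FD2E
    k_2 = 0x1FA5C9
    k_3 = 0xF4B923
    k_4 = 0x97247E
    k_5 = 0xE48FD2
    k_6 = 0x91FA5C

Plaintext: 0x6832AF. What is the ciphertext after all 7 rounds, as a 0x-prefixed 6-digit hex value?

0xB76ADA

s_0 = plaintext = 0x6832AF
s_1 = Round(s_0, k_0) = 0xEDB27A
s_2 = Round(s_1, k_1) = 0xC7B07B
s_3 = Round(s_2, k_2) = 0x93F10C
s_4 = Round(s_3, k_3) = 0x368D53
s_5 = Round(s_4, k_4) = 0x4C53D5
s_6 = Round(s_5, k_5) = 0x7489E2
s_7 = Round(s_6, k_6) = 0xB76ADA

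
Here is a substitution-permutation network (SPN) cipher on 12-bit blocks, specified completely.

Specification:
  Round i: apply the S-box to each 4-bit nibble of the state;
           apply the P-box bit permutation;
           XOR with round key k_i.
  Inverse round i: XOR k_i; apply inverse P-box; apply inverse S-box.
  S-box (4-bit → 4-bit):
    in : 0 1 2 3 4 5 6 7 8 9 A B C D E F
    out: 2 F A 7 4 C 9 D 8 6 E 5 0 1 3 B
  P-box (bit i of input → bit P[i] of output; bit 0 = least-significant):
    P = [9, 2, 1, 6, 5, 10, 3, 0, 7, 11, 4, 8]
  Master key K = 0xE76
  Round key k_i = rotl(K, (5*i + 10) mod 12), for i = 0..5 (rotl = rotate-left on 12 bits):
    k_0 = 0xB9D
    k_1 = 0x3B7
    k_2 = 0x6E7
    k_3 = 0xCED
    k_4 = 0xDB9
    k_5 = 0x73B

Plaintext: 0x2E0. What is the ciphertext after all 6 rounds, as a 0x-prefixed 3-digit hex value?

s_0 = plaintext = 0x2E0
s_1 = Round(s_0, k_0) = 0x6B9
s_2 = Round(s_1, k_1) = 0x219
s_3 = Round(s_2, k_2) = 0xBC8
s_4 = Round(s_3, k_3) = 0xC3D
s_5 = Round(s_4, k_4) = 0xB91
s_6 = Round(s_5, k_5) = 0x1E5

0x1E5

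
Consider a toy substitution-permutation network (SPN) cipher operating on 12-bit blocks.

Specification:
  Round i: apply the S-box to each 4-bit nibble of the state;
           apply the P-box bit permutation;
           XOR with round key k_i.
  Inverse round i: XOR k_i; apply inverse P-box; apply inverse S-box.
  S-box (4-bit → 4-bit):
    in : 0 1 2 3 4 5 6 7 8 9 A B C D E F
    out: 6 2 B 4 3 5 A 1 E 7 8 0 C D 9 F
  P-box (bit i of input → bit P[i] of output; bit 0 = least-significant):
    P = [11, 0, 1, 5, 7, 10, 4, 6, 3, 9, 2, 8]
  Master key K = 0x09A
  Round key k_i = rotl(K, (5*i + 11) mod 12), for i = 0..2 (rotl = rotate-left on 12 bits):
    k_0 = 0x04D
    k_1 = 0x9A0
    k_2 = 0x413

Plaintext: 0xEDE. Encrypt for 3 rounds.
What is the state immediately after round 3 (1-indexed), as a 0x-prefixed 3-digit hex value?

0xC77

s_0 = plaintext = 0xEDE
s_1 = Round(s_0, k_0) = 0x9B5
s_2 = Round(s_1, k_1) = 0x3AE
s_3 = Round(s_2, k_2) = 0xC77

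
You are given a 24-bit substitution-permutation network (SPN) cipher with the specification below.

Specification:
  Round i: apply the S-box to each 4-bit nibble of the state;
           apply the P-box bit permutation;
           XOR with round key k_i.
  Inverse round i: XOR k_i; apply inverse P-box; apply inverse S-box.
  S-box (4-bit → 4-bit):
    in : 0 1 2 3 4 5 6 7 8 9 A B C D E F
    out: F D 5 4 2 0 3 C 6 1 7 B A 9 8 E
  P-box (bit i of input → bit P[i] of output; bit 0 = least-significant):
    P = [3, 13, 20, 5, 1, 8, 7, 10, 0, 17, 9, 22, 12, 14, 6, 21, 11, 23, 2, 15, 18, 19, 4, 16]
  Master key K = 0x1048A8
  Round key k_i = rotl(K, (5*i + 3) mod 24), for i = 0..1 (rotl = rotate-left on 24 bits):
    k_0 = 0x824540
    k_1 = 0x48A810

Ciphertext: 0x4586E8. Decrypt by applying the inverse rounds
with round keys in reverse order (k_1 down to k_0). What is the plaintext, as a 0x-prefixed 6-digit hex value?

0xF46ADB

s_0 = ciphertext = 0x4586E8
s_1 = InvRound(s_0, k_1) = 0x09337B
s_2 = InvRound(s_1, k_0) = 0xF46ADB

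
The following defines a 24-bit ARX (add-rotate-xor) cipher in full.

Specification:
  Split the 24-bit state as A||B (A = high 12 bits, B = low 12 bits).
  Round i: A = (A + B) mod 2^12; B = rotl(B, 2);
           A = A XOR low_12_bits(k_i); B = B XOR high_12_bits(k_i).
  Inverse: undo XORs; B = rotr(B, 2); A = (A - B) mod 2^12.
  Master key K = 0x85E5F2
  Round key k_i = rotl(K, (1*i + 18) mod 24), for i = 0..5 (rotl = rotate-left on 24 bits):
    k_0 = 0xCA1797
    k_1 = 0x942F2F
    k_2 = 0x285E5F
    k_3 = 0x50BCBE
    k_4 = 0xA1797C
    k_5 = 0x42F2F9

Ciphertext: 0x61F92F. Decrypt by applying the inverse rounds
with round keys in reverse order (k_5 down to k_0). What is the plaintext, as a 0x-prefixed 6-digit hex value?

0xB8711D

s_0 = ciphertext = 0x61F92F
s_1 = InvRound(s_0, k_5) = 0x1A6340
s_2 = InvRound(s_1, k_4) = 0xA85E55
s_3 = InvRound(s_2, k_3) = 0xB64AD7
s_4 = InvRound(s_3, k_2) = 0xB27A14
s_5 = InvRound(s_4, k_1) = 0xB338D5
s_6 = InvRound(s_5, k_0) = 0xB8711D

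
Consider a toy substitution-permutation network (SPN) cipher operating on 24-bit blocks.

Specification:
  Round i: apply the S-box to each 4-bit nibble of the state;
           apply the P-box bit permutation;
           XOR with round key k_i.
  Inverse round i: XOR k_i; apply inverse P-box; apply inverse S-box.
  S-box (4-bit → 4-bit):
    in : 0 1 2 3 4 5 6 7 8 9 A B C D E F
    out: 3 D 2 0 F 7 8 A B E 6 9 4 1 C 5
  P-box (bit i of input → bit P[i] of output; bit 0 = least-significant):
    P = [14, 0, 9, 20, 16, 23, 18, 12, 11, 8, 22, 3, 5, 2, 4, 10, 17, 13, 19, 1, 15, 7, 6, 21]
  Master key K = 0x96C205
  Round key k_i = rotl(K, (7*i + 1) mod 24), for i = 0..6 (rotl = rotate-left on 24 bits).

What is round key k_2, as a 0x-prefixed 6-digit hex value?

K = 0x96C205
k_0 = rotl(K, (7*0+1) mod 24) = rotl(K, 1) = 0x2D840B
k_1 = rotl(K, (7*1+1) mod 24) = rotl(K, 8) = 0xC20596
k_2 = rotl(K, (7*2+1) mod 24) = rotl(K, 15) = 0x02CB61

0x02CB61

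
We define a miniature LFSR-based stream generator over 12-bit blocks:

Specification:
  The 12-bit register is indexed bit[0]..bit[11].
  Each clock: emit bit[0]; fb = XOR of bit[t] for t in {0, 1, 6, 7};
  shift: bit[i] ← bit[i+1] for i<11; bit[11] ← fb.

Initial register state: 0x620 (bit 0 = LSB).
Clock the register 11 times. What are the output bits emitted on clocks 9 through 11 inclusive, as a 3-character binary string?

011

reg_0 = 0x620
clock 1: out=0, reg = 0x310
clock 2: out=0, reg = 0x188
clock 3: out=0, reg = 0x8C4
clock 4: out=0, reg = 0x462
clock 5: out=0, reg = 0x231
clock 6: out=1, reg = 0x918
clock 7: out=0, reg = 0x48C
clock 8: out=0, reg = 0xA46
clock 9: out=0, reg = 0x523
clock 10: out=1, reg = 0x291
clock 11: out=1, reg = 0x148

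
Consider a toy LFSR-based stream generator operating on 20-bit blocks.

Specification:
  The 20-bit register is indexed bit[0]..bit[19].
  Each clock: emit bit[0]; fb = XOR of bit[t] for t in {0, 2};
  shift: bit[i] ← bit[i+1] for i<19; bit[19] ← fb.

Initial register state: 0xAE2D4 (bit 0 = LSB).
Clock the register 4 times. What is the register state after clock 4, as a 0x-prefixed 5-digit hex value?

0x1AE2D

reg_0 = 0xAE2D4
clock 1: out=0, reg = 0xD716A
clock 2: out=0, reg = 0x6B8B5
clock 3: out=1, reg = 0x35C5A
clock 4: out=0, reg = 0x1AE2D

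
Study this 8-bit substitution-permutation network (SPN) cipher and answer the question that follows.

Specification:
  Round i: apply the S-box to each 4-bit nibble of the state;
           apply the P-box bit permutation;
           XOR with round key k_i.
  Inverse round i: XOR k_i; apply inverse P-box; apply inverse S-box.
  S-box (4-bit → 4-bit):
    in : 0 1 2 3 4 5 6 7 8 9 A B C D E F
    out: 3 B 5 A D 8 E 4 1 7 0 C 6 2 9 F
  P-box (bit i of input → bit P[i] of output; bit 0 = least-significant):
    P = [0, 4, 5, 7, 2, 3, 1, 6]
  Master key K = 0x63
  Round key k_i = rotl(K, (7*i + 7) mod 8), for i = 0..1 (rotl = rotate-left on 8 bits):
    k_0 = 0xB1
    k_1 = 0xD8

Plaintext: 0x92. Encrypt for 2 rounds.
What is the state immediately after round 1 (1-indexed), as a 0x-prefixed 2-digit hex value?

0x9E

s_0 = plaintext = 0x92
s_1 = Round(s_0, k_0) = 0x9E
s_2 = Round(s_1, k_1) = 0x57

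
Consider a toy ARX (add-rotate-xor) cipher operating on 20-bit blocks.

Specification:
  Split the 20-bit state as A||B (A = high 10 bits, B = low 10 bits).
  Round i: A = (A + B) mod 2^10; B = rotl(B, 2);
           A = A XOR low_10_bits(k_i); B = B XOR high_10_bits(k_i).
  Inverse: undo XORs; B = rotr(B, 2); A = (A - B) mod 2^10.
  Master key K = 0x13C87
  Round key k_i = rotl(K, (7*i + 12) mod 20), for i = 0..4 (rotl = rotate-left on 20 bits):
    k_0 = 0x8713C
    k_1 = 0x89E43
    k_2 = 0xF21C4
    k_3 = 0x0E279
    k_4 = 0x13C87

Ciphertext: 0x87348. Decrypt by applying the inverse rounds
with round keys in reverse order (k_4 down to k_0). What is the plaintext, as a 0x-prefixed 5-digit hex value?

0xD120D

s_0 = ciphertext = 0x87348
s_1 = InvRound(s_0, k_4) = 0xB6BC1
s_2 = InvRound(s_1, k_3) = 0xA95FE
s_3 = InvRound(s_2, k_2) = 0x3528D
s_4 = InvRound(s_3, k_1) = 0x1B62A
s_5 = InvRound(s_4, k_0) = 0xD120D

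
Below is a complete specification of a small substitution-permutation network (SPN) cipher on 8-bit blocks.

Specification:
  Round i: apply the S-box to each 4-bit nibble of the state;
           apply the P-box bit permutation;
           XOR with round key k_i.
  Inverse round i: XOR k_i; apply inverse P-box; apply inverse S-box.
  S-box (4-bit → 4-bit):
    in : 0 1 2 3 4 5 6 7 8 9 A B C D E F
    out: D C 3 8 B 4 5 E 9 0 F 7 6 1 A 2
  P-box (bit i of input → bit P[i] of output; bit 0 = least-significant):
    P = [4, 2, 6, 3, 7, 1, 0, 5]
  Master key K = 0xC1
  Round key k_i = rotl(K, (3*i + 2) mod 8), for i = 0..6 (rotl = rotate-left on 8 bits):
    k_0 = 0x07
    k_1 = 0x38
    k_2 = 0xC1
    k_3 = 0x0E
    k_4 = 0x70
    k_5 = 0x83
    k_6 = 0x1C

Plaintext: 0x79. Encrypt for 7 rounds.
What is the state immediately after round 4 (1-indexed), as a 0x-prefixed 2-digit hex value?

s_0 = plaintext = 0x79
s_1 = Round(s_0, k_0) = 0x24
s_2 = Round(s_1, k_1) = 0xA6
s_3 = Round(s_2, k_2) = 0x32
s_4 = Round(s_3, k_3) = 0x3A
s_5 = Round(s_4, k_4) = 0x0C
s_6 = Round(s_5, k_5) = 0x66
s_7 = Round(s_6, k_6) = 0xCD

0x3A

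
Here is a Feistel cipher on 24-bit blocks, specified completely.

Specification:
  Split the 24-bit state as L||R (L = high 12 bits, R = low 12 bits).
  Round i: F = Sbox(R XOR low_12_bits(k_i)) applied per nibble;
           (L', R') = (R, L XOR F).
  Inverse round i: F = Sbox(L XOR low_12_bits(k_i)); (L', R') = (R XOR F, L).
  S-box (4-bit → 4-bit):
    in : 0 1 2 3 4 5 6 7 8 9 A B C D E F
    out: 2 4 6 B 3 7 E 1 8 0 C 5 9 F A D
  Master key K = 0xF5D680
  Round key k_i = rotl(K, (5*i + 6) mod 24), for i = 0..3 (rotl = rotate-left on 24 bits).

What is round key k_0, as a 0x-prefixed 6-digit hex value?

K = 0xF5D680
k_0 = rotl(K, (5*0+6) mod 24) = rotl(K, 6) = 0x75A03D

0x75A03D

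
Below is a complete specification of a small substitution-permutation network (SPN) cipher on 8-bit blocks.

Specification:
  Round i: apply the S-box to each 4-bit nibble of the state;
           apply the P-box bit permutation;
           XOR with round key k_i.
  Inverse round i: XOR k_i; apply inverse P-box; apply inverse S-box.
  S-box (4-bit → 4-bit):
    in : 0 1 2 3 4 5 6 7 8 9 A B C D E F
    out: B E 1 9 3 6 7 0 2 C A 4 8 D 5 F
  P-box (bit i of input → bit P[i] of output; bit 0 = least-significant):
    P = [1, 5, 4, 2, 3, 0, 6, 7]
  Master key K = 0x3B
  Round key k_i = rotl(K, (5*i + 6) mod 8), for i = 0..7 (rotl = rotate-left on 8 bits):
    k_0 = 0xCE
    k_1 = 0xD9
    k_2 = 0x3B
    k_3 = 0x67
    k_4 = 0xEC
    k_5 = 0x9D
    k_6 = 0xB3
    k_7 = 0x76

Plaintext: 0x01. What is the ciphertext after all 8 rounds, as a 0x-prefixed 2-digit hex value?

s_0 = plaintext = 0x01
s_1 = Round(s_0, k_0) = 0x73
s_2 = Round(s_1, k_1) = 0xDF
s_3 = Round(s_2, k_2) = 0xC5
s_4 = Round(s_3, k_3) = 0xD7
s_5 = Round(s_4, k_4) = 0x24
s_6 = Round(s_5, k_5) = 0xB7
s_7 = Round(s_6, k_6) = 0xF3
s_8 = Round(s_7, k_7) = 0xB9

0xB9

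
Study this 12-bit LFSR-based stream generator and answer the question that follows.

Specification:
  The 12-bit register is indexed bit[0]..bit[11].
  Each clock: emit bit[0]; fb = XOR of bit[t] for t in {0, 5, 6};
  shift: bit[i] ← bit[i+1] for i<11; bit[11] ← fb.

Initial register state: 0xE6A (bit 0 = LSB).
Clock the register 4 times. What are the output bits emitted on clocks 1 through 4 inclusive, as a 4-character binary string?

0101

reg_0 = 0xE6A
clock 1: out=0, reg = 0x735
clock 2: out=1, reg = 0x39A
clock 3: out=0, reg = 0x1CD
clock 4: out=1, reg = 0x0E6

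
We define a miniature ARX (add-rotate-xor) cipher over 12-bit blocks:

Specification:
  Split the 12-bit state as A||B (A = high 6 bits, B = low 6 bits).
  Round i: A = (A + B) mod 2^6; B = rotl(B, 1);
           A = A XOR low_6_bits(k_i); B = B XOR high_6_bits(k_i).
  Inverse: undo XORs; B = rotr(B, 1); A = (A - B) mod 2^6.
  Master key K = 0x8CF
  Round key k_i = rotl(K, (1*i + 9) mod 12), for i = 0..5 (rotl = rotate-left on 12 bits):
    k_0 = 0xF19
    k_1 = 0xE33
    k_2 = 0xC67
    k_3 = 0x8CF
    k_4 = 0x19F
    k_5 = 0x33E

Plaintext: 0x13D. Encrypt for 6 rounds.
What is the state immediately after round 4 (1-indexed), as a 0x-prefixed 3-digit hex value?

s_0 = plaintext = 0x13D
s_1 = Round(s_0, k_0) = 0x607
s_2 = Round(s_1, k_1) = 0xB36
s_3 = Round(s_2, k_2) = 0x15C
s_4 = Round(s_3, k_3) = 0xB9B
s_5 = Round(s_4, k_4) = 0x5B0
s_6 = Round(s_5, k_5) = 0xE2D

0xB9B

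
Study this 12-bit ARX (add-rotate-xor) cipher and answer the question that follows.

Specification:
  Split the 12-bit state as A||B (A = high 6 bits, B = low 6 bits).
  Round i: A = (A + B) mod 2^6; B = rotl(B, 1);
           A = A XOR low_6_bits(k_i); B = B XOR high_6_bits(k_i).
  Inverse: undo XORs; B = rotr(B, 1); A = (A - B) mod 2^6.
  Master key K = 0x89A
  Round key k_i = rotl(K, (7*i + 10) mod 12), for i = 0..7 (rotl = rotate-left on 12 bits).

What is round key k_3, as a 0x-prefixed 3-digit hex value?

0xD44

K = 0x89A
k_0 = rotl(K, (7*0+10) mod 12) = rotl(K, 10) = 0xA26
k_1 = rotl(K, (7*1+10) mod 12) = rotl(K, 5) = 0x351
k_2 = rotl(K, (7*2+10) mod 12) = rotl(K, 0) = 0x89A
k_3 = rotl(K, (7*3+10) mod 12) = rotl(K, 7) = 0xD44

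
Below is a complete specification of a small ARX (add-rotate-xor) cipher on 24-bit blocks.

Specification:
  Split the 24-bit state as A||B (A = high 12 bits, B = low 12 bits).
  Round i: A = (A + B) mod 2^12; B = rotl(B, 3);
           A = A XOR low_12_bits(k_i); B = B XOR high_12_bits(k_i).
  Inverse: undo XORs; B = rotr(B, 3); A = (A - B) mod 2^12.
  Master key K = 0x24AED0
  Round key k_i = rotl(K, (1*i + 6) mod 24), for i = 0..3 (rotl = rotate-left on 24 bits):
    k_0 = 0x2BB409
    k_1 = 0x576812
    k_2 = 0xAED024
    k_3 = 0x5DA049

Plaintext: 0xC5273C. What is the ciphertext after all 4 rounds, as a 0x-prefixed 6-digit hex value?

s_0 = plaintext = 0xC5273C
s_1 = Round(s_0, k_0) = 0x787B58
s_2 = Round(s_1, k_1) = 0xACDFB3
s_3 = Round(s_2, k_2) = 0xAA4772
s_4 = Round(s_3, k_3) = 0x25FE49

0x25FE49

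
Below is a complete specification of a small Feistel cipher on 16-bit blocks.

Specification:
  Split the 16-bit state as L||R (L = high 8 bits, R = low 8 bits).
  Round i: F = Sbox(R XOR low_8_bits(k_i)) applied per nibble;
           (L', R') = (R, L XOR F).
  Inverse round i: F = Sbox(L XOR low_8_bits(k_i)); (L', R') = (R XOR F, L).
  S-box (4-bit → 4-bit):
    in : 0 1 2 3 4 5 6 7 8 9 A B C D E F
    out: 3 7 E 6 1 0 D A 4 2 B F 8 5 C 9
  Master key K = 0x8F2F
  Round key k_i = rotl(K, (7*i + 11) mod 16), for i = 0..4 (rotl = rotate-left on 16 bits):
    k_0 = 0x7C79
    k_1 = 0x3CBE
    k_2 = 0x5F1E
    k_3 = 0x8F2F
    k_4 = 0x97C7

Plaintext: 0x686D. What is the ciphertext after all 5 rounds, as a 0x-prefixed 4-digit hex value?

s_0 = plaintext = 0x686D
s_1 = Round(s_0, k_0) = 0x6D19
s_2 = Round(s_1, k_1) = 0x19D7
s_3 = Round(s_2, k_2) = 0xD79B
s_4 = Round(s_3, k_3) = 0x9B26
s_5 = Round(s_4, k_4) = 0x265C

0x265C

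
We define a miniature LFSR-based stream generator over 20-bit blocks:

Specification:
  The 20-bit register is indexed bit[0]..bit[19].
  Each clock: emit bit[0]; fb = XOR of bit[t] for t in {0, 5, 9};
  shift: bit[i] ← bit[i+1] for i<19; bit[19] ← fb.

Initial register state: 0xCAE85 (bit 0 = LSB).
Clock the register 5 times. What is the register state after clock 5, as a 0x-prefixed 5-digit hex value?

reg_0 = 0xCAE85
clock 1: out=1, reg = 0x65742
clock 2: out=0, reg = 0xB2BA1
clock 3: out=1, reg = 0xD95D0
clock 4: out=0, reg = 0x6CAE8
clock 5: out=0, reg = 0x36574

0x36574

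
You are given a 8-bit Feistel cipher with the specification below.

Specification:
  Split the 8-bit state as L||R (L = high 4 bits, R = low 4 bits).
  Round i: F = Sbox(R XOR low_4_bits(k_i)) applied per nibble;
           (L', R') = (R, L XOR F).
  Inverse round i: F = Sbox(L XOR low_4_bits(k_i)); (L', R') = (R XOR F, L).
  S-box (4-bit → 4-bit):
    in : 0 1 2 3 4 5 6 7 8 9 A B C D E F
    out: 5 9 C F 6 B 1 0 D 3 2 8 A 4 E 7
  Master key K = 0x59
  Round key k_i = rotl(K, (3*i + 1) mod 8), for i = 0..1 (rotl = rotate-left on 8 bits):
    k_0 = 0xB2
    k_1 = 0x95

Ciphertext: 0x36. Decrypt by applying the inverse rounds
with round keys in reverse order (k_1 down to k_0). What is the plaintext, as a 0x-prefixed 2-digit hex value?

0x87

s_0 = ciphertext = 0x36
s_1 = InvRound(s_0, k_1) = 0x73
s_2 = InvRound(s_1, k_0) = 0x87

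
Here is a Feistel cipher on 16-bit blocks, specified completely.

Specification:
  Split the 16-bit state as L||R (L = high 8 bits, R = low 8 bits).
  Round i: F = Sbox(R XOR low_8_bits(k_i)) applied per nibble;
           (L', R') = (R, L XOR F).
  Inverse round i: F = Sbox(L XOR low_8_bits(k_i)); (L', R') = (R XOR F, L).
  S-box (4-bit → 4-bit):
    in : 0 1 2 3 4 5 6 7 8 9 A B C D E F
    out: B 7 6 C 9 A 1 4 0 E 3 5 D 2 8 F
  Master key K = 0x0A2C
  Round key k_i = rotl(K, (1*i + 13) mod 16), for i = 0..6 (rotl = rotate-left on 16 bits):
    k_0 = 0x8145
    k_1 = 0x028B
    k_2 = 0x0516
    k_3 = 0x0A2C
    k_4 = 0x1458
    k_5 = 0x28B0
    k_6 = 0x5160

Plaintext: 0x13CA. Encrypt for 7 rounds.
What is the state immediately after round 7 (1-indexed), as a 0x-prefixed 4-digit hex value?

0xCDEC

s_0 = plaintext = 0x13CA
s_1 = Round(s_0, k_0) = 0xCA1C
s_2 = Round(s_1, k_1) = 0x1C2E
s_3 = Round(s_2, k_2) = 0x2EDC
s_4 = Round(s_3, k_3) = 0xDCD5
s_5 = Round(s_4, k_4) = 0xD5DE
s_6 = Round(s_5, k_5) = 0xDECD
s_7 = Round(s_6, k_6) = 0xCDEC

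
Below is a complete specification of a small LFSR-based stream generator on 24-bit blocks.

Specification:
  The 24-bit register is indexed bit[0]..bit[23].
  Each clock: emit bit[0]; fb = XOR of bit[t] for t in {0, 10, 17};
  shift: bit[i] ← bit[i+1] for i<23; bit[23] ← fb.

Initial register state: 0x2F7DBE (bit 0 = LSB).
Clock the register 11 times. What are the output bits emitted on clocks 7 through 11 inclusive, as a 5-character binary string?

reg_0 = 0x2F7DBE
clock 1: out=0, reg = 0x17BEDF
clock 2: out=1, reg = 0x8BDF6F
clock 3: out=1, reg = 0xC5EFB7
clock 4: out=1, reg = 0x62F7DB
clock 5: out=1, reg = 0xB17BED
clock 6: out=1, reg = 0xD8BDF6
clock 7: out=0, reg = 0xEC5EFB
clock 8: out=1, reg = 0x762F7D
clock 9: out=1, reg = 0xBB17BE
clock 10: out=0, reg = 0x5D8BDF
clock 11: out=1, reg = 0xAEC5EF

01101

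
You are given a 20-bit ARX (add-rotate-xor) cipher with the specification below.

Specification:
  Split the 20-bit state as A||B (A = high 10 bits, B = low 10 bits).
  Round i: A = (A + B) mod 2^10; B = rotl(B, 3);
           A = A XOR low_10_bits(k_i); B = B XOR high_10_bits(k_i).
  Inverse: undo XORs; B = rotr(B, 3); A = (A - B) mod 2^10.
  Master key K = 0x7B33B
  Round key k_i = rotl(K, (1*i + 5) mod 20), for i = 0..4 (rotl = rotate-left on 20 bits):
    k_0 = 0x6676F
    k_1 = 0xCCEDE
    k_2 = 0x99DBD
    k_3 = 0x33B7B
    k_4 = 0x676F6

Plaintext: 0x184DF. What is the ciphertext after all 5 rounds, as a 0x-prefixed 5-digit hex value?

0xB5010

s_0 = plaintext = 0x184DF
s_1 = Round(s_0, k_0) = 0x8BF60
s_2 = Round(s_1, k_1) = 0xD4435
s_3 = Round(s_2, k_2) = 0x8EFCF
s_4 = Round(s_3, k_3) = 0x5C6B1
s_5 = Round(s_4, k_4) = 0xB5010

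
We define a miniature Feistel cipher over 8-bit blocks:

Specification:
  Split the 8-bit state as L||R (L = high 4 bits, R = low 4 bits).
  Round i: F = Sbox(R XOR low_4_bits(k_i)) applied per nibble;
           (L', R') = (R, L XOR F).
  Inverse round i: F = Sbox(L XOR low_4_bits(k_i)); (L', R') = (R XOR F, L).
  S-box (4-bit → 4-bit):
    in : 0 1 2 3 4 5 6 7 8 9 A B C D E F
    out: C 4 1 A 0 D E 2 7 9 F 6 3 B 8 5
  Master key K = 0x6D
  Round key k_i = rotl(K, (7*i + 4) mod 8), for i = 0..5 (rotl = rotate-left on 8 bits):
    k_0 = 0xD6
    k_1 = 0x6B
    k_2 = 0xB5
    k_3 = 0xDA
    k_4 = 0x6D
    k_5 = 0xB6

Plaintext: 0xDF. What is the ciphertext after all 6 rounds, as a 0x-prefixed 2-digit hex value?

0x56

s_0 = plaintext = 0xDF
s_1 = Round(s_0, k_0) = 0xF4
s_2 = Round(s_1, k_1) = 0x4A
s_3 = Round(s_2, k_2) = 0xA1
s_4 = Round(s_3, k_3) = 0x1C
s_5 = Round(s_4, k_4) = 0xC5
s_6 = Round(s_5, k_5) = 0x56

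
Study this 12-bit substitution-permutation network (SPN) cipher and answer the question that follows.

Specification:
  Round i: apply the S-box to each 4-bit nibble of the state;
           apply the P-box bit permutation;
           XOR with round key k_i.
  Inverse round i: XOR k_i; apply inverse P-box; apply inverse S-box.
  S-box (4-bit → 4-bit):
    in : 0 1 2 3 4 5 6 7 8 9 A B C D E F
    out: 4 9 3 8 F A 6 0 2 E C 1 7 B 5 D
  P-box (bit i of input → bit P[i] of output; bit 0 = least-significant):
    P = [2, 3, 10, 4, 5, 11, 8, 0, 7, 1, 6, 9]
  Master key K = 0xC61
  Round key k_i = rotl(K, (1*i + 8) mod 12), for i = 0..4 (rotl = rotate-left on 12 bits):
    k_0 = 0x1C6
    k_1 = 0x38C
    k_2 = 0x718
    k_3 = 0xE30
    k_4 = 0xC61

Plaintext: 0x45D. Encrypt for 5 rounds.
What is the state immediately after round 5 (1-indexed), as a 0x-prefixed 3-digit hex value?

0x29D

s_0 = plaintext = 0x45D
s_1 = Round(s_0, k_0) = 0xB19
s_2 = Round(s_1, k_1) = 0x735
s_3 = Round(s_2, k_2) = 0x701
s_4 = Round(s_3, k_3) = 0xF24
s_5 = Round(s_4, k_4) = 0x29D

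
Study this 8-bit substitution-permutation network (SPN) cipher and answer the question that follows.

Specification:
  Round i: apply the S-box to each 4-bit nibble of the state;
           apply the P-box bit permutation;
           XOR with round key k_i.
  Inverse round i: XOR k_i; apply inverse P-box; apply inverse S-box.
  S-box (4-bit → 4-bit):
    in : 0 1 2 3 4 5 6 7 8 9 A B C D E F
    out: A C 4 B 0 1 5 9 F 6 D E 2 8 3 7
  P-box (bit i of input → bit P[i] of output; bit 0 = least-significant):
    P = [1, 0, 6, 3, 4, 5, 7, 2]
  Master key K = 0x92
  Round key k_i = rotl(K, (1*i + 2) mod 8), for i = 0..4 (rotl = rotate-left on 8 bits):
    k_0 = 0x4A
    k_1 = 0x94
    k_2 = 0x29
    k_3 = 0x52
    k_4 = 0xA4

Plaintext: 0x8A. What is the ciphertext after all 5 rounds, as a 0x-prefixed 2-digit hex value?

s_0 = plaintext = 0x8A
s_1 = Round(s_0, k_0) = 0xB4
s_2 = Round(s_1, k_1) = 0x30
s_3 = Round(s_2, k_2) = 0x14
s_4 = Round(s_3, k_3) = 0xD6
s_5 = Round(s_4, k_4) = 0xE2

0xE2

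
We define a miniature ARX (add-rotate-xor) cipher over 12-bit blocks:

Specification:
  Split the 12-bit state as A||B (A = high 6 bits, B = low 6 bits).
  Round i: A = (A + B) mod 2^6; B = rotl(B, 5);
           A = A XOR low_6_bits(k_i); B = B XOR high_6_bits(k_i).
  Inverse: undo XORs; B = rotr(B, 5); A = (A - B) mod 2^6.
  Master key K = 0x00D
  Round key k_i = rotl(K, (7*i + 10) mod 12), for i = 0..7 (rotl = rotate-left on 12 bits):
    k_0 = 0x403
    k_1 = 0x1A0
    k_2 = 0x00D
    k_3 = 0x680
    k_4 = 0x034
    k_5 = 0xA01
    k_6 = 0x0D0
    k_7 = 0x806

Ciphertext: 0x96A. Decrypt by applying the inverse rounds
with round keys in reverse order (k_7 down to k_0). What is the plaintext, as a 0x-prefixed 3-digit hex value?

0x798

s_0 = ciphertext = 0x96A
s_1 = InvRound(s_0, k_7) = 0x3D4
s_2 = InvRound(s_1, k_6) = 0xC6E
s_3 = InvRound(s_2, k_5) = 0x90C
s_4 = InvRound(s_3, k_4) = 0xE18
s_5 = InvRound(s_4, k_3) = 0xD04
s_6 = InvRound(s_5, k_2) = 0xC48
s_7 = InvRound(s_6, k_1) = 0xD5C
s_8 = InvRound(s_7, k_0) = 0x798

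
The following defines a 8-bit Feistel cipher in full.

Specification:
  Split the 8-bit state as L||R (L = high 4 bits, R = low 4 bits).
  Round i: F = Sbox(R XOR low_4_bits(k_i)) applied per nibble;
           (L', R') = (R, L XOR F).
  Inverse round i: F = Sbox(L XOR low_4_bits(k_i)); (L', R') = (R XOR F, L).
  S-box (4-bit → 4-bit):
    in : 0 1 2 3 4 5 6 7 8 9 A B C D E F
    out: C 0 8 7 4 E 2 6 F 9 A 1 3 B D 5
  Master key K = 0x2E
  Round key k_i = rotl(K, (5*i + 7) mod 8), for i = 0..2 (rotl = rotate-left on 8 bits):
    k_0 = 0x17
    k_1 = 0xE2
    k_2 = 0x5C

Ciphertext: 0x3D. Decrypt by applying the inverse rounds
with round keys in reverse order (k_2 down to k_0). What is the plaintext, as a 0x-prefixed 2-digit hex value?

0x59

s_0 = ciphertext = 0x3D
s_1 = InvRound(s_0, k_2) = 0x83
s_2 = InvRound(s_1, k_1) = 0x98
s_3 = InvRound(s_2, k_0) = 0x59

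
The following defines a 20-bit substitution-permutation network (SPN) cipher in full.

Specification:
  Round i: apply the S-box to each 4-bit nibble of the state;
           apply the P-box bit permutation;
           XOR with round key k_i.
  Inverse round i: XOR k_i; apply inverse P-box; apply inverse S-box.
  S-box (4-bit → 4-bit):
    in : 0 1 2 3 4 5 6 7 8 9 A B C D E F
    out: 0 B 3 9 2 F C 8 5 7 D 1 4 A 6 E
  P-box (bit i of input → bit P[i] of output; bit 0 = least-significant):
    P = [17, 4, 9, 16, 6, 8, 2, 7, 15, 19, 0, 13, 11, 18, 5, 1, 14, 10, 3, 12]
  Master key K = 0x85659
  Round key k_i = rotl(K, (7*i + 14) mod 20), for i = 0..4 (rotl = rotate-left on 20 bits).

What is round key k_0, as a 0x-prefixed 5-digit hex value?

K = 0x85659
k_0 = rotl(K, (7*0+14) mod 20) = rotl(K, 14) = 0x66159

0x66159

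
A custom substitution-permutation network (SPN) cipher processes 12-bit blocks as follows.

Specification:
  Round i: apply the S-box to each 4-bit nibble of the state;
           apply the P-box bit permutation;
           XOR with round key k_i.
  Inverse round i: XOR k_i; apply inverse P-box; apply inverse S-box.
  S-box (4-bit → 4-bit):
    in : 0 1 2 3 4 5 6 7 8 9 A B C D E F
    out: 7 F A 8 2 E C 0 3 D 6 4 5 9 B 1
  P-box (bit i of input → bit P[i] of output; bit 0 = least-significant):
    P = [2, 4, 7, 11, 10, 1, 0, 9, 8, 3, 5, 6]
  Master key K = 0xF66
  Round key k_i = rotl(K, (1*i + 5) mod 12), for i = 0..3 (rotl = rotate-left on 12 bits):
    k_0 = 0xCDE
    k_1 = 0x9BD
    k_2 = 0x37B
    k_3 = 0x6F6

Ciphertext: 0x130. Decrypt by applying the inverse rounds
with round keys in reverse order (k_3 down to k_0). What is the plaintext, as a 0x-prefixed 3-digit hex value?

0x71F

s_0 = ciphertext = 0x130
s_1 = InvRound(s_0, k_3) = 0xDEC
s_2 = InvRound(s_1, k_2) = 0x711
s_3 = InvRound(s_2, k_1) = 0xAD9
s_4 = InvRound(s_3, k_0) = 0x71F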